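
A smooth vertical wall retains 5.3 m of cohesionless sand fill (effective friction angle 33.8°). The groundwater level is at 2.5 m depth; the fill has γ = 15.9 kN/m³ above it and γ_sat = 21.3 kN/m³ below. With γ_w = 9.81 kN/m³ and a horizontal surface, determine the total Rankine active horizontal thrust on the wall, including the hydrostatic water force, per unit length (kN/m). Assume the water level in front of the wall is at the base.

97.2 kN/m

K_a = tan²(45° − φ/2) = 0.2851.
γ' = 21.3 − 9.81 = 11.49 kN/m³. Depth below WT = 2.8 m.
σ'_h at WT = K_a γ d_w = 11.33 kPa; at base = 11.33 + K_a γ' × 2.8 = 20.51 kPa.
P₁ (0–2.5 m) = ½×11.33×2.5 = 14.17. P₂ (2.5–5.3 m) = ½(11.33+20.51)×2.8 = 44.57.
P_w = ½ γ_w h₂² = 0.5×9.81×2.8² = 38.46. Total = 14.17+44.57+38.46 = 97.19 kN/m.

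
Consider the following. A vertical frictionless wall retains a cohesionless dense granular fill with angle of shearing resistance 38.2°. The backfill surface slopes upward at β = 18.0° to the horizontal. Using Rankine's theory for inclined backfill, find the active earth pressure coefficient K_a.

K_a = cos β · (cos β − √(cos²β − cos²φ)) / (cos β + √(cos²β − cos²φ)).
cos β = 0.9511, cos φ = 0.7859, √(cos²β − cos²φ) = 0.5357.
K_a = 0.9511 × (0.9511 − 0.5357)/(0.9511 + 0.5357) = 0.2657.

0.266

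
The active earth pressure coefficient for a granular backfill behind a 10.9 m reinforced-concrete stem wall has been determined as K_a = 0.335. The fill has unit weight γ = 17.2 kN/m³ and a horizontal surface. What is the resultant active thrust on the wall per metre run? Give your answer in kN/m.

P = ½ K_a γ H² = 0.5 × 0.335 × 17.2 × 10.9² = 342.3 kN/m.

342 kN/m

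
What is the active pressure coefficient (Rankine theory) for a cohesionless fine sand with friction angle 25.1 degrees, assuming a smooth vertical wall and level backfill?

0.404

K_a = (1 − sin φ)/(1 + sin φ) = (1 − sin 25.1°)/(1 + sin 25.1°) = 0.4043.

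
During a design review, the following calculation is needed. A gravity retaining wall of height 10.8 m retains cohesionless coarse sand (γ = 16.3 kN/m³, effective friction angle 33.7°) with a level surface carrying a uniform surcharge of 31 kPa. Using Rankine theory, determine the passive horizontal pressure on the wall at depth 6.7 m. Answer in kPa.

490 kPa

K_p = (1 + sin φ)/(1 − sin φ) = 3.493.
σ_v = γz + q = 16.3 × 6.7 + 31 = 140.2 kPa.
σ_h = K_p σ_v = 3.493 × 140.2 = 489.7 kPa.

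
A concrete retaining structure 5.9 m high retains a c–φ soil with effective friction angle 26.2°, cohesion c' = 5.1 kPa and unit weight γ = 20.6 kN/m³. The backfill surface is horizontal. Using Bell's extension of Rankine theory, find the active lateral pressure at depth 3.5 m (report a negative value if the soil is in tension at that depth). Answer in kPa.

21.6 kPa

K_a = (1 − sin φ)/(1 + sin φ) = 0.3874.
σ_a = K_a γ z − 2c√K_a = 0.3874×20.6×3.5 − 2×5.1×0.6224 = 21.59 kPa.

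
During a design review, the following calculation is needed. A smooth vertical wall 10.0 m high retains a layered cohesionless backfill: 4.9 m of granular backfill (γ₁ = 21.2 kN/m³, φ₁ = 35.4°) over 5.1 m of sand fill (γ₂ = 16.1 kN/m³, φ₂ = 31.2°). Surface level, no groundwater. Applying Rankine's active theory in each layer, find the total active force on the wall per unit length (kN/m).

K_a1 = tan²(45°−35.4°/2) = 0.2664; K_a2 = tan²(45°−31.2°/2) = 0.3175.
Layer 1: σ at base = K_a1 γ₁ h₁ = 27.67 kPa; P₁ = ½×27.67×4.9 = 67.80.
Layer 2: σ_v at top = γ₁h₁ = 103.9; σ_h top = K_a2×103.9 = 32.98; σ_h base = K_a2×(103.9+16.1×5.1) = 59.05.
P₂ = ½(32.98+59.05)×5.1 = 234.7. Total P_a = 67.80+234.7 = 302.5 kN/m.

302 kN/m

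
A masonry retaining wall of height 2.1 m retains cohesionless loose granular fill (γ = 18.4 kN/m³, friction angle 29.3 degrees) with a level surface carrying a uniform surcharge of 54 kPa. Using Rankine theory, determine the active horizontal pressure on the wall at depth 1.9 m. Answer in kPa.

K_a = (1 − sin φ)/(1 + sin φ) = 0.3428.
σ_v = γz + q = 18.4 × 1.9 + 54 = 88.96 kPa.
σ_h = K_a σ_v = 0.3428 × 88.96 = 30.50 kPa.

30.5 kPa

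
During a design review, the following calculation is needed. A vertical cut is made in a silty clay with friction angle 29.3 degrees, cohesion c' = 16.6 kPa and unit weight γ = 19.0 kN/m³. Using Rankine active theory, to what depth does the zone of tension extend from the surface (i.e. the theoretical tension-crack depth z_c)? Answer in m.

K_a = tan²(45° − 29.3°/2) = 0.3428; √K_a = 0.5855.
The active pressure is zero where K_a γ z = 2c√K_a, so z_c = 2c/(γ√K_a) = 2×16.6/(19.0×0.5855) = 2.984 m.

2.98 m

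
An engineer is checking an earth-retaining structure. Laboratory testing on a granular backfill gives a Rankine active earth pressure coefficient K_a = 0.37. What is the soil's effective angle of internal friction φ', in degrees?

K_a = tan²(45° − φ/2) ⇒ 45° − φ/2 = arctan(√0.37) = 31.31°.
φ = 2(45° − 31.31°) = 27.38°.

27.4°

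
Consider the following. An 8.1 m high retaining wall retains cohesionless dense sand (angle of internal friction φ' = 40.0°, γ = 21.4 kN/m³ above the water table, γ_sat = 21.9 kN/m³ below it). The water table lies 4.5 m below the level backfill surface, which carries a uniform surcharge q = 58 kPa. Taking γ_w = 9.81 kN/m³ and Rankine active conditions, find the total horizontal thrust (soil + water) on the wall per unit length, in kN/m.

K_a = tan²(45° − φ/2) = 0.2174.
γ' = 21.9 − 9.81 = 12.09 kN/m³. h₂ = H − d_w = 3.6 m.
σ'_h: at surface K_a·q = 12.61; at WT K_a(q+γd_w) = 33.55; at base K_a(q+γd_w+γ'h₂) = 43.02 kPa.
P₁ = ½(12.61+33.55)×4.5 = 103.9; P₂ = ½(33.55+43.02)×3.6 = 137.8; P_w = ½γ_w h₂² = 63.57.
Total = 103.9+137.8+63.57 = 305.3 kN/m.

305 kN/m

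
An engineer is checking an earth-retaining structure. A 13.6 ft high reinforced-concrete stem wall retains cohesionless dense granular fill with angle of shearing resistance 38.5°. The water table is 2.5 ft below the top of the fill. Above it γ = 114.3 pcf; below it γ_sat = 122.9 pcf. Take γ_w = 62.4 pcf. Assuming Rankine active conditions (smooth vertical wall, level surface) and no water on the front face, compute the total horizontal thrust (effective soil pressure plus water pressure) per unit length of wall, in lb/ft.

K_a = tan²(45° − φ/2) = 0.2327.
γ' = 122.9 − 62.4 = 60.50 pcf. Depth below WT = 11.1 ft.
σ'_h at WT = K_a γ d_w = 66.48 psf; at base = 66.48 + K_a γ' × 11.1 = 222.7 psf.
P₁ (0–2.5 ft) = ½×66.48×2.5 = 83.10. P₂ (2.5–13.6 ft) = ½(66.48+222.7)×11.1 = 1605.
P_w = ½ γ_w h₂² = 0.5×62.4×11.1² = 3844. Total = 83.10+1605+3844 = 5532 lb/ft.

5530 lb/ft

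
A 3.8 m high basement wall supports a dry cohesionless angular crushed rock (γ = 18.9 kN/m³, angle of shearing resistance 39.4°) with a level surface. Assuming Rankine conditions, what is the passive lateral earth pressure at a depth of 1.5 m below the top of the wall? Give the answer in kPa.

127 kPa

K_p = (1 + sin φ)/(1 − sin φ) = 4.475.
σ_h = K_p γ z = 4.475 × 18.9 × 1.5 = 126.9 kPa.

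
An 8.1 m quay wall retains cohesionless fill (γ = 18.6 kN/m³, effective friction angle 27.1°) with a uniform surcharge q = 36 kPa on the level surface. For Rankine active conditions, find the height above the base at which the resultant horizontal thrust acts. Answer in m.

K_a = 0.3741.
Triangular part P₁ = ½K_aγH² = 228.2 at H/3 = 2.700 m; rectangular part P₂ = K_a q H = 109.1 at H/2 = 4.050 m.
ȳ = (P₁·2.700 + P₂·4.050)/(P₁+P₂) = 3.137 m.

3.14 m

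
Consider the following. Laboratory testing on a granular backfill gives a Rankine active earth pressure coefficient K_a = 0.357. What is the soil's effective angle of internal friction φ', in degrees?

K_a = tan²(45° − φ/2) ⇒ 45° − φ/2 = arctan(√0.357) = 30.86°.
φ = 2(45° − 30.86°) = 28.28°.

28.3°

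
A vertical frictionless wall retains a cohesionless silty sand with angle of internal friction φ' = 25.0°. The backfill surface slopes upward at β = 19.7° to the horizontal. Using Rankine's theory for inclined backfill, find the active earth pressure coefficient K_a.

K_a = cos β · (cos β − √(cos²β − cos²φ)) / (cos β + √(cos²β − cos²φ)).
cos β = 0.9415, cos φ = 0.9063, √(cos²β − cos²φ) = 0.2549.
K_a = 0.9415 × (0.9415 − 0.2549)/(0.9415 + 0.2549) = 0.5403.

0.540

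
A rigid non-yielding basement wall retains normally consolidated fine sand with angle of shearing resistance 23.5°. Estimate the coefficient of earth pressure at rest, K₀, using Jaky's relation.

0.601

K₀ = 1 − sin φ' = 1 − sin 23.5° = 0.6013.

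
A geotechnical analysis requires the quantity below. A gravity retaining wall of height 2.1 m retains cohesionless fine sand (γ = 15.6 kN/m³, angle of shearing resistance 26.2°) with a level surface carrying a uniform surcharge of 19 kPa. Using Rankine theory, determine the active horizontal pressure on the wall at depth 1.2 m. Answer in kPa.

K_a = (1 − sin φ)/(1 + sin φ) = 0.3874.
σ_v = γz + q = 15.6 × 1.2 + 19 = 37.72 kPa.
σ_h = K_a σ_v = 0.3874 × 37.72 = 14.61 kPa.

14.6 kPa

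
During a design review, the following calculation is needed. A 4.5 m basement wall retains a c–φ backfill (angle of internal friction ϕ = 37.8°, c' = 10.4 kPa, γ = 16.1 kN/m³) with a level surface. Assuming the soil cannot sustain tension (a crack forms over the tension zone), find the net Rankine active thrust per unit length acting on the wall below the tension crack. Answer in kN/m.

6.70 kN/m

K_a = 0.2400; √K_a = 0.4899.
Tension-crack depth z_c = 2c/(γ√K_a) = 2×10.4/(16.1×0.4899) = 2.637 m.
σ_a at base = K_a γ H − 2c√K_a = 0.2400×16.1×4.5 − 2×10.4×0.4899 = 7.198 kPa.
P_a = ½ × 7.198 × (H − z_c) = 0.5×7.198×1.863 = 6.704 kN/m.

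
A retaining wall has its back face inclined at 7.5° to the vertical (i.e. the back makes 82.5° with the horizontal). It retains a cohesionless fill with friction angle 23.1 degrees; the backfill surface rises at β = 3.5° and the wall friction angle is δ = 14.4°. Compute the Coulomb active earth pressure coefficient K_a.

0.471

K_a = sin²(α+φ) / [sin²α · sin(α−δ) · (1 + √{sin(φ+δ)sin(φ−β) / (sin(α−δ)sin(α+β))})²].
With α = 82.5°, φ = 23.1°, δ = 14.4°, β = 3.5°: K_a = 0.4709.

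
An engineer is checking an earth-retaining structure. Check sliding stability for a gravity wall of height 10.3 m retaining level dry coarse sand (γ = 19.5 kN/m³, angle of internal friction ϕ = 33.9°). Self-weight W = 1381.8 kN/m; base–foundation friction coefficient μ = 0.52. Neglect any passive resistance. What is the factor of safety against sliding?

K_a = tan²(45° − 33.9°/2) = 0.2839.
P_a = ½K_aγH² = 0.5×0.2839×19.5×10.3² = 293.7 kN/m, acting at H/3 = 3.433 m above the base.
FS_sliding = μW / P_a = 0.52×1381.8 / 293.7 = 2.447.

2.45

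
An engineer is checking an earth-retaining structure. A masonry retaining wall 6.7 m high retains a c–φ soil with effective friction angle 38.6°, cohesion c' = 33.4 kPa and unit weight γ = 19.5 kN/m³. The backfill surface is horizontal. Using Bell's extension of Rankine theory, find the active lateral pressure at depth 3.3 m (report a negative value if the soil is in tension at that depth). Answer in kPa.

K_a = (1 − sin φ)/(1 + sin φ) = 0.2316.
σ_a = K_a γ z − 2c√K_a = 0.2316×19.5×3.3 − 2×33.4×0.4813 = -17.24 kPa.

-17.2 kPa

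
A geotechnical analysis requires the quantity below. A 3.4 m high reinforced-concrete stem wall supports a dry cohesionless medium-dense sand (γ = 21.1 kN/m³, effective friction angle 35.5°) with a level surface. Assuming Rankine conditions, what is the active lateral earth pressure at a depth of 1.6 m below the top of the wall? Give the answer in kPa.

K_a = (1 − sin φ)/(1 + sin φ) = 0.2653.
σ_h = K_a γ z = 0.2653 × 21.1 × 1.6 = 8.955 kPa.

8.96 kPa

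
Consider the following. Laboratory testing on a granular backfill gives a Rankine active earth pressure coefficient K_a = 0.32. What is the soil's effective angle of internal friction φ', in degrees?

K_a = tan²(45° − φ/2) ⇒ 45° − φ/2 = arctan(√0.32) = 29.50°.
φ = 2(45° − 29.50°) = 31.01°.

31.0°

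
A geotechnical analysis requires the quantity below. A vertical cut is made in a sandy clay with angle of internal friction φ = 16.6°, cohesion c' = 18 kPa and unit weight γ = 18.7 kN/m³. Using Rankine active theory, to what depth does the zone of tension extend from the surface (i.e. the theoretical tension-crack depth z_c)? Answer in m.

K_a = tan²(45° − 16.6°/2) = 0.5556; √K_a = 0.7454.
The active pressure is zero where K_a γ z = 2c√K_a, so z_c = 2c/(γ√K_a) = 2×18/(18.7×0.7454) = 2.583 m.

2.58 m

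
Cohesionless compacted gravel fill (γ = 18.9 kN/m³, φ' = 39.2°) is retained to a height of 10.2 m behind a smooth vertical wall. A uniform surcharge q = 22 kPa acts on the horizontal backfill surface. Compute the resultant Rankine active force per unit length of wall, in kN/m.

272 kN/m

K_a = tan²(45° − φ/2) = 0.2255.
Soil triangle: ½ K_a γ H² = 0.5×0.2255×18.9×10.2² = 221.7 kN/m.
Surcharge rectangle: K_a q H = 0.2255×22×10.2 = 50.60 kN/m.
Total = 221.7 + 50.60 = 272.3 kN/m.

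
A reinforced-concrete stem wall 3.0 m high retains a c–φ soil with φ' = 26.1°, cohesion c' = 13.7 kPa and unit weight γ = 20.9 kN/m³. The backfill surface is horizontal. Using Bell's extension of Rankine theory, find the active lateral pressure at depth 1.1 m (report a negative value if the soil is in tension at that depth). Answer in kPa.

-8.15 kPa

K_a = (1 − sin φ)/(1 + sin φ) = 0.3889.
σ_a = K_a γ z − 2c√K_a = 0.3889×20.9×1.1 − 2×13.7×0.6237 = -8.146 kPa.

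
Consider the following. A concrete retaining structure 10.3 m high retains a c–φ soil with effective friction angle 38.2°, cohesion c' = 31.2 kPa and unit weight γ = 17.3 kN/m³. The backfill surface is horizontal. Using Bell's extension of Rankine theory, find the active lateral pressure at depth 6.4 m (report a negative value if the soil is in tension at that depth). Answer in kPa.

K_a = (1 − sin φ)/(1 + sin φ) = 0.2358.
σ_a = K_a γ z − 2c√K_a = 0.2358×17.3×6.4 − 2×31.2×0.4856 = -4.194 kPa.

-4.19 kPa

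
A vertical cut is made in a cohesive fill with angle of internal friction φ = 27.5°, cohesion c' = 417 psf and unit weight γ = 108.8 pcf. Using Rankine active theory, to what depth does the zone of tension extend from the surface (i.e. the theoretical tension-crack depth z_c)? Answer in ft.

K_a = tan²(45° − 27.5°/2) = 0.3682; √K_a = 0.6068.
The active pressure is zero where K_a γ z = 2c√K_a, so z_c = 2c/(γ√K_a) = 2×417/(108.8×0.6068) = 12.63 ft.

12.6 ft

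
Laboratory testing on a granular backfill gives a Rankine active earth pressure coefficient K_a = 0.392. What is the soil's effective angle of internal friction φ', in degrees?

25.9°

K_a = tan²(45° − φ/2) ⇒ 45° − φ/2 = arctan(√0.392) = 32.05°.
φ = 2(45° − 32.05°) = 25.90°.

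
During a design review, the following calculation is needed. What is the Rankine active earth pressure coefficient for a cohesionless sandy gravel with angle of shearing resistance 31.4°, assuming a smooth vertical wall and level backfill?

K_a = tan²(45° − φ/2) = tan²(29.30°) = 0.3149.

0.315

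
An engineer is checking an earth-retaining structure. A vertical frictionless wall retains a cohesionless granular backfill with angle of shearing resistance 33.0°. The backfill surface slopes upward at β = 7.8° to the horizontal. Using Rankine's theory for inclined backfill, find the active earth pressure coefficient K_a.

K_a = cos β · (cos β − √(cos²β − cos²φ)) / (cos β + √(cos²β − cos²φ)).
cos β = 0.9907, cos φ = 0.8387, √(cos²β − cos²φ) = 0.5275.
K_a = 0.9907 × (0.9907 − 0.5275)/(0.9907 + 0.5275) = 0.3023.

0.302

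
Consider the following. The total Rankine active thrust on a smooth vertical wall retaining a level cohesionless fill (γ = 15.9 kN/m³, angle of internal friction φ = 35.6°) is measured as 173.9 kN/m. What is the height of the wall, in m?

9.10 m

K_a = 0.2641. P_a = ½ K_a γ H² ⇒ H = √(2P_a/(K_a γ)).
H = √(2×173.9/(0.2641×15.9)) = 9.100 m.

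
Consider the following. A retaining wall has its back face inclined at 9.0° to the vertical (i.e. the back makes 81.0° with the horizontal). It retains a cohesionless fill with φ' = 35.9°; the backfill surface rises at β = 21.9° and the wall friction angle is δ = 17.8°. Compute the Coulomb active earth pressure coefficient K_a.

0.421

K_a = sin²(α+φ) / [sin²α · sin(α−δ) · (1 + √{sin(φ+δ)sin(φ−β) / (sin(α−δ)sin(α+β))})²].
With α = 81.0°, φ = 35.9°, δ = 17.8°, β = 21.9°: K_a = 0.4207.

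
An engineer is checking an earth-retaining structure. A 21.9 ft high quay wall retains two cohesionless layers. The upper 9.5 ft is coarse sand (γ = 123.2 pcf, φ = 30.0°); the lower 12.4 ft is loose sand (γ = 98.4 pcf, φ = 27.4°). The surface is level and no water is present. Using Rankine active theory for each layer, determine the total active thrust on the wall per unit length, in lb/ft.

10000 lb/ft

K_a1 = tan²(45°−30.0°/2) = 0.3333; K_a2 = tan²(45°−27.4°/2) = 0.3697.
Layer 1: σ at base = K_a1 γ₁ h₁ = 390.1 psf; P₁ = ½×390.1×9.5 = 1853.
Layer 2: σ_v at top = γ₁h₁ = 1170; σ_h top = K_a2×1170 = 432.7; σ_h base = K_a2×(1170+98.4×12.4) = 883.7.
P₂ = ½(432.7+883.7)×12.4 = 8162. Total P_a = 1853+8162 = 10010 lb/ft.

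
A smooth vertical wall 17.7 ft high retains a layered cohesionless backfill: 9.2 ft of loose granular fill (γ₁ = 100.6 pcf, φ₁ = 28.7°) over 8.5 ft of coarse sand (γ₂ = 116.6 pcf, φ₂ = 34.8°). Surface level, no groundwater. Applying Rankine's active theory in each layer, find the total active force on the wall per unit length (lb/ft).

K_a1 = tan²(45°−28.7°/2) = 0.3511; K_a2 = tan²(45°−34.8°/2) = 0.2733.
Layer 1: σ at base = K_a1 γ₁ h₁ = 325.0 psf; P₁ = ½×325.0×9.2 = 1495.
Layer 2: σ_v at top = γ₁h₁ = 925.5; σ_h top = K_a2×925.5 = 253.0; σ_h base = K_a2×(925.5+116.6×8.5) = 523.8.
P₂ = ½(253.0+523.8)×8.5 = 3301. Total P_a = 1495+3301 = 4796 lb/ft.

4800 lb/ft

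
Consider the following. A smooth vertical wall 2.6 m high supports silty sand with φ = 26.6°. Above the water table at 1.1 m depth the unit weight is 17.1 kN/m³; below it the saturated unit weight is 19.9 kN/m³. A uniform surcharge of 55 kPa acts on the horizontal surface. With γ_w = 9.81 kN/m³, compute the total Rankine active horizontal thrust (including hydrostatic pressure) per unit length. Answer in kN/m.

K_a = tan²(45° − φ/2) = 0.3814.
γ' = 19.9 − 9.81 = 10.09 kN/m³. h₂ = H − d_w = 1.5 m.
σ'_h: at surface K_a·q = 20.98; at WT K_a(q+γd_w) = 28.15; at base K_a(q+γd_w+γ'h₂) = 33.93 kPa.
P₁ = ½(20.98+28.15)×1.1 = 27.02; P₂ = ½(28.15+33.93)×1.5 = 46.56; P_w = ½γ_w h₂² = 11.04.
Total = 27.02+46.56+11.04 = 84.62 kN/m.

84.6 kN/m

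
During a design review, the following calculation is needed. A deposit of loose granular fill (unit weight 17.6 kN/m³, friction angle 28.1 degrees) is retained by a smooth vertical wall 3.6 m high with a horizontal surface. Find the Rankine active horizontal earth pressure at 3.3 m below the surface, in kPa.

20.9 kPa

K_a = (1 − sin φ)/(1 + sin φ) = 0.3596.
σ_h = K_a γ z = 0.3596 × 17.6 × 3.3 = 20.89 kPa.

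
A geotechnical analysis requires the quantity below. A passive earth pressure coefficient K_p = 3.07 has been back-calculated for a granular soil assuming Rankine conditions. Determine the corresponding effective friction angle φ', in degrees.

K_p = (1+sin φ)/(1−sin φ) ⇒ sin φ = (K_p − 1)/(K_p + 1) = 0.5086.
φ = arcsin(0.5086) = 30.57°.

30.6°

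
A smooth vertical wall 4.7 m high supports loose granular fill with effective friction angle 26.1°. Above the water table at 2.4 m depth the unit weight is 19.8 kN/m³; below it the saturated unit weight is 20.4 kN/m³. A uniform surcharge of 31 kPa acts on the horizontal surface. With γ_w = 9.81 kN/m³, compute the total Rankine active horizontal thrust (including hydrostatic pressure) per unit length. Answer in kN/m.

K_a = tan²(45° − φ/2) = 0.3889.
γ' = 20.4 − 9.81 = 10.59 kN/m³. h₂ = H − d_w = 2.3 m.
σ'_h: at surface K_a·q = 12.06; at WT K_a(q+γd_w) = 30.54; at base K_a(q+γd_w+γ'h₂) = 40.01 kPa.
P₁ = ½(12.06+30.54)×2.4 = 51.12; P₂ = ½(30.54+40.01)×2.3 = 81.14; P_w = ½γ_w h₂² = 25.95.
Total = 51.12+81.14+25.95 = 158.2 kN/m.

158 kN/m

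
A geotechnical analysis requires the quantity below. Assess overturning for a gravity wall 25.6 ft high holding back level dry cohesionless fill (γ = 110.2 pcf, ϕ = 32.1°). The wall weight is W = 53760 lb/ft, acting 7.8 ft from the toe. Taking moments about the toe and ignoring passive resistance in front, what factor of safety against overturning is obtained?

K_a = tan²(45° − 32.1°/2) = 0.3060.
P_a = ½K_aγH² = 0.5×0.3060×110.2×25.6² = 11050 lb/ft, acting at H/3 = 8.533 ft above the base.
Overturning moment M_o = P_a × H/3 = 11050 × 8.533 = 94290.
Resisting moment M_r = W × 7.8 = 53760 × 7.8 = 419300.
FS_overturning = M_r/M_o = 419300/94290 = 4.447.

4.45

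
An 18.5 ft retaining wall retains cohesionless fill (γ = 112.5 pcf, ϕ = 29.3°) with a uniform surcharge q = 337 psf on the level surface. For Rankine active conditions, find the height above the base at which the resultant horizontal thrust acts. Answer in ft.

6.92 ft

K_a = 0.3428.
Triangular part P₁ = ½K_aγH² = 6600 at H/3 = 6.167 ft; rectangular part P₂ = K_a q H = 2137 at H/2 = 9.250 ft.
ȳ = (P₁·6.167 + P₂·9.250)/(P₁+P₂) = 6.921 ft.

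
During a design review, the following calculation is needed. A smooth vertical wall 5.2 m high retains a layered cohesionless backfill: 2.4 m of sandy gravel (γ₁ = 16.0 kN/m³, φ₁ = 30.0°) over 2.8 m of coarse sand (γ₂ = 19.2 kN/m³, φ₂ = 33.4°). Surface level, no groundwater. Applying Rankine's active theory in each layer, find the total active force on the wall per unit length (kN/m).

68.4 kN/m

K_a1 = tan²(45°−30.0°/2) = 0.3333; K_a2 = tan²(45°−33.4°/2) = 0.2899.
Layer 1: σ at base = K_a1 γ₁ h₁ = 12.80 kPa; P₁ = ½×12.80×2.4 = 15.36.
Layer 2: σ_v at top = γ₁h₁ = 38.40; σ_h top = K_a2×38.40 = 11.13; σ_h base = K_a2×(38.40+19.2×2.8) = 26.72.
P₂ = ½(11.13+26.72)×2.8 = 52.99. Total P_a = 15.36+52.99 = 68.35 kN/m.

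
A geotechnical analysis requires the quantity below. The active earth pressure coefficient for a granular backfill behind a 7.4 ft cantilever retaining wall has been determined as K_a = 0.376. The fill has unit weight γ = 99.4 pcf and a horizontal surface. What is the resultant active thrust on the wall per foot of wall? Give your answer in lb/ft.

P = ½ K_a γ H² = 0.5 × 0.376 × 99.4 × 7.4² = 1023 lb/ft.

1020 lb/ft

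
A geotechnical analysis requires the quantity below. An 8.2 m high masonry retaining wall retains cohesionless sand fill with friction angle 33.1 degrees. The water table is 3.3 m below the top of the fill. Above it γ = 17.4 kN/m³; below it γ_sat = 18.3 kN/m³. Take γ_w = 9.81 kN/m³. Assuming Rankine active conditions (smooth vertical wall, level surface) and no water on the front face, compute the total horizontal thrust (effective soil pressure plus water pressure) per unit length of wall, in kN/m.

K_a = tan²(45° − φ/2) = 0.2936.
γ' = 18.3 − 9.81 = 8.490 kN/m³. Depth below WT = 4.9 m.
σ'_h at WT = K_a γ d_w = 16.86 kPa; at base = 16.86 + K_a γ' × 4.9 = 29.07 kPa.
P₁ (0–3.3 m) = ½×16.86×3.3 = 27.81. P₂ (3.3–8.2 m) = ½(16.86+29.07)×4.9 = 112.5.
P_w = ½ γ_w h₂² = 0.5×9.81×4.9² = 117.8. Total = 27.81+112.5+117.8 = 258.1 kN/m.

258 kN/m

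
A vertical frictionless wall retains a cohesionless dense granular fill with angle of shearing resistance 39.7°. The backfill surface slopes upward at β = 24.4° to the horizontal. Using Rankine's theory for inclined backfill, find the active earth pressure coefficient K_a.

K_a = cos β · (cos β − √(cos²β − cos²φ)) / (cos β + √(cos²β − cos²φ)).
cos β = 0.9107, cos φ = 0.7694, √(cos²β − cos²φ) = 0.4872.
K_a = 0.9107 × (0.9107 − 0.4872)/(0.9107 + 0.4872) = 0.2759.

0.276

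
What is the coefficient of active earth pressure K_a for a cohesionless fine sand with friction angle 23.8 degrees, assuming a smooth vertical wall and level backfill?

0.425

K_a = tan²(45° − φ/2) = tan²(33.10°) = 0.4250.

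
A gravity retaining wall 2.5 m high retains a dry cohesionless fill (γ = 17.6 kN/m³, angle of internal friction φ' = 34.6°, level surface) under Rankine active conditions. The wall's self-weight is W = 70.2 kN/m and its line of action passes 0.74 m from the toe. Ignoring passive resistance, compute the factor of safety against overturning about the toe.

4.11

K_a = tan²(45° − 34.6°/2) = 0.2756.
P_a = ½K_aγH² = 0.5×0.2756×17.6×2.5² = 15.16 kN/m, acting at H/3 = 0.8333 m above the base.
Overturning moment M_o = P_a × H/3 = 15.16 × 0.8333 = 12.63.
Resisting moment M_r = W × 0.74 = 70.2 × 0.74 = 51.95.
FS_overturning = M_r/M_o = 51.95/12.63 = 4.112.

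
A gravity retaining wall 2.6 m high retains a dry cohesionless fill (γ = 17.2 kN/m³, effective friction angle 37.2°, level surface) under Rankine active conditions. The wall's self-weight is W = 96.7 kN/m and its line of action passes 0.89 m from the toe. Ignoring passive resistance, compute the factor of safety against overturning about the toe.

K_a = tan²(45° − 37.2°/2) = 0.2464.
P_a = ½K_aγH² = 0.5×0.2464×17.2×2.6² = 14.33 kN/m, acting at H/3 = 0.8667 m above the base.
Overturning moment M_o = P_a × H/3 = 14.33 × 0.8667 = 12.42.
Resisting moment M_r = W × 0.89 = 96.7 × 0.89 = 86.06.
FS_overturning = M_r/M_o = 86.06/12.42 = 6.932.

6.93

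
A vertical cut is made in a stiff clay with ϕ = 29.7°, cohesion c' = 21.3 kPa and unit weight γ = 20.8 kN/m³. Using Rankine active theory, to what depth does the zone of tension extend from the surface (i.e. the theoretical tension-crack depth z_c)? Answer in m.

K_a = tan²(45° − 29.7°/2) = 0.3374; √K_a = 0.5808.
The active pressure is zero where K_a γ z = 2c√K_a, so z_c = 2c/(γ√K_a) = 2×21.3/(20.8×0.5808) = 3.526 m.

3.53 m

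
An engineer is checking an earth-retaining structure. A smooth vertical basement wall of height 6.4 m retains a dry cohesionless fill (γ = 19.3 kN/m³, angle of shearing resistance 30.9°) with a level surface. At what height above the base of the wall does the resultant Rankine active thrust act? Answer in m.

2.13 m

K_a = 0.3214.
The pressure distribution is triangular, so the resultant acts at H/3 above the base = 6.4/3 = 2.133 m.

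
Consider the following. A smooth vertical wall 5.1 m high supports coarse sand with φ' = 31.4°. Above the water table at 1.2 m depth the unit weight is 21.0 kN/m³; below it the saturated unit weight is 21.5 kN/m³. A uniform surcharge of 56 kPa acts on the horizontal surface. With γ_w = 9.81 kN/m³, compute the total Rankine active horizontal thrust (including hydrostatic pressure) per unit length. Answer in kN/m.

228 kN/m

K_a = tan²(45° − φ/2) = 0.3149.
γ' = 21.5 − 9.81 = 11.69 kN/m³. h₂ = H − d_w = 3.9 m.
σ'_h: at surface K_a·q = 17.64; at WT K_a(q+γd_w) = 25.57; at base K_a(q+γd_w+γ'h₂) = 39.93 kPa.
P₁ = ½(17.64+25.57)×1.2 = 25.92; P₂ = ½(25.57+39.93)×3.9 = 127.7; P_w = ½γ_w h₂² = 74.61.
Total = 25.92+127.7+74.61 = 228.3 kN/m.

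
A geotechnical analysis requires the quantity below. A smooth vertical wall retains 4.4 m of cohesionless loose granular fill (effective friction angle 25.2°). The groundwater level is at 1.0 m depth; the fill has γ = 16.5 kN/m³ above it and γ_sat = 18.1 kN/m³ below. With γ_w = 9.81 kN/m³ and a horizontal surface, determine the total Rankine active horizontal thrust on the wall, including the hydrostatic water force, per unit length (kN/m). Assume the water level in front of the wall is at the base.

102 kN/m

K_a = tan²(45° − φ/2) = 0.4027.
γ' = 18.1 − 9.81 = 8.290 kN/m³. Depth below WT = 3.4 m.
σ'_h at WT = K_a γ d_w = 6.645 kPa; at base = 6.645 + K_a γ' × 3.4 = 18.00 kPa.
P₁ (0–1.0 m) = ½×6.645×1.0 = 3.323. P₂ (1.0–4.4 m) = ½(6.645+18.00)×3.4 = 41.89.
P_w = ½ γ_w h₂² = 0.5×9.81×3.4² = 56.70. Total = 3.323+41.89+56.70 = 101.9 kN/m.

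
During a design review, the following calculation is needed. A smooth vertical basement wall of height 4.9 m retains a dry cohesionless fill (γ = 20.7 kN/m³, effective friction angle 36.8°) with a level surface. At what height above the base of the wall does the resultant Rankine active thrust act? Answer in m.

K_a = 0.2508.
The pressure distribution is triangular, so the resultant acts at H/3 above the base = 4.9/3 = 1.633 m.

1.63 m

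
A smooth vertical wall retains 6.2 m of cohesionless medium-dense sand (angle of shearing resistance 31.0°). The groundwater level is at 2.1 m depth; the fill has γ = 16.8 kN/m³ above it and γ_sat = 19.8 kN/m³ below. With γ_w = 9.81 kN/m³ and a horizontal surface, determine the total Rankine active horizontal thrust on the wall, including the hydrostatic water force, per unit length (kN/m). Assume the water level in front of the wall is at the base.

K_a = tan²(45° − φ/2) = 0.3201.
γ' = 19.8 − 9.81 = 9.990 kN/m³. Depth below WT = 4.1 m.
σ'_h at WT = K_a γ d_w = 11.29 kPa; at base = 11.29 + K_a γ' × 4.1 = 24.40 kPa.
P₁ (0–2.1 m) = ½×11.29×2.1 = 11.86. P₂ (2.1–6.2 m) = ½(11.29+24.40)×4.1 = 73.18.
P_w = ½ γ_w h₂² = 0.5×9.81×4.1² = 82.45. Total = 11.86+73.18+82.45 = 167.5 kN/m.

167 kN/m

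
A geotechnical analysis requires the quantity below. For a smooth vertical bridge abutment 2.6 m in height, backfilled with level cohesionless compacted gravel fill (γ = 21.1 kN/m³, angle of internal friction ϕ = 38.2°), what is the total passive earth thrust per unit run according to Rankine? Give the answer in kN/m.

K_p = tan²(45° + φ/2) = 4.241.
P_p = ½ K_p γ H² = 0.5 × 4.241 × 21.1 × 2.6² = 302.5 kN/m.

302 kN/m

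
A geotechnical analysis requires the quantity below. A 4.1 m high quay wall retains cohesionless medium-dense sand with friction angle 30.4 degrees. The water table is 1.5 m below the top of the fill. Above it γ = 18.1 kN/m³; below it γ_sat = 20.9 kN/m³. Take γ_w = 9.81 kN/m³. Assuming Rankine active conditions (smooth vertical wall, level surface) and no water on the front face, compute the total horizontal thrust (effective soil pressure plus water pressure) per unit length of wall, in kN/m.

K_a = tan²(45° − φ/2) = 0.3280.
γ' = 20.9 − 9.81 = 11.09 kN/m³. Depth below WT = 2.6 m.
σ'_h at WT = K_a γ d_w = 8.905 kPa; at base = 8.905 + K_a γ' × 2.6 = 18.36 kPa.
P₁ (0–1.5 m) = ½×8.905×1.5 = 6.679. P₂ (1.5–4.1 m) = ½(8.905+18.36)×2.6 = 35.45.
P_w = ½ γ_w h₂² = 0.5×9.81×2.6² = 33.16. Total = 6.679+35.45+33.16 = 75.28 kN/m.

75.3 kN/m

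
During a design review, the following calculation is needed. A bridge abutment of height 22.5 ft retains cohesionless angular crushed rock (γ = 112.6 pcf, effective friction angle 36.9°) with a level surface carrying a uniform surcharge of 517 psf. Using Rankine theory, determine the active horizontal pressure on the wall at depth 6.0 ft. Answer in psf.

K_a = (1 − sin φ)/(1 + sin φ) = 0.2497.
σ_v = γz + q = 112.6 × 6.0 + 517 = 1193 psf.
σ_h = K_a σ_v = 0.2497 × 1193 = 297.8 psf.

298 psf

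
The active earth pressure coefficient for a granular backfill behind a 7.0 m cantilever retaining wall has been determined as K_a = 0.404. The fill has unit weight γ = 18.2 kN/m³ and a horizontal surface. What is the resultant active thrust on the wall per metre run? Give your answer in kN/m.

180 kN/m

P = ½ K_a γ H² = 0.5 × 0.404 × 18.2 × 7.0² = 180.1 kN/m.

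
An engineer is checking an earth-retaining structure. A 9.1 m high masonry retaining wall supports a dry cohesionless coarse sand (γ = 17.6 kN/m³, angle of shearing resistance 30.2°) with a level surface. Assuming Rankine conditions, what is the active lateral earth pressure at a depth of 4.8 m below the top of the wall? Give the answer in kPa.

K_a = (1 − sin φ)/(1 + sin φ) = 0.3307.
σ_h = K_a γ z = 0.3307 × 17.6 × 4.8 = 27.93 kPa.

27.9 kPa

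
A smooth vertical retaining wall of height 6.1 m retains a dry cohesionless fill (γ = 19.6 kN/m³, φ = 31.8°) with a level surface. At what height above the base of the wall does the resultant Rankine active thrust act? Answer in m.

K_a = 0.3098.
The pressure distribution is triangular, so the resultant acts at H/3 above the base = 6.1/3 = 2.033 m.

2.03 m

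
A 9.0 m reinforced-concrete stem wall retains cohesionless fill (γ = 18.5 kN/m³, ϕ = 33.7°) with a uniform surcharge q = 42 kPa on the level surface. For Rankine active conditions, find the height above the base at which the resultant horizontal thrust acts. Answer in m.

3.50 m

K_a = 0.2863.
Triangular part P₁ = ½K_aγH² = 214.5 at H/3 = 3.000 m; rectangular part P₂ = K_a q H = 108.2 at H/2 = 4.500 m.
ȳ = (P₁·3.000 + P₂·4.500)/(P₁+P₂) = 3.503 m.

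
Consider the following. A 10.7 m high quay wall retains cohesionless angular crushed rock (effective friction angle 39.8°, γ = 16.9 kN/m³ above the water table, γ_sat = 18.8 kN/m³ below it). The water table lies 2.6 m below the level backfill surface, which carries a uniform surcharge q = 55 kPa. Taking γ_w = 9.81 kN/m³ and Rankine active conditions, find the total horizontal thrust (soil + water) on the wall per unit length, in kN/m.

606 kN/m

K_a = tan²(45° − φ/2) = 0.2194.
γ' = 18.8 − 9.81 = 8.990 kN/m³. h₂ = H − d_w = 8.1 m.
σ'_h: at surface K_a·q = 12.07; at WT K_a(q+γd_w) = 21.71; at base K_a(q+γd_w+γ'h₂) = 37.69 kPa.
P₁ = ½(12.07+21.71)×2.6 = 43.91; P₂ = ½(21.71+37.69)×8.1 = 240.6; P_w = ½γ_w h₂² = 321.8.
Total = 43.91+240.6+321.8 = 606.3 kN/m.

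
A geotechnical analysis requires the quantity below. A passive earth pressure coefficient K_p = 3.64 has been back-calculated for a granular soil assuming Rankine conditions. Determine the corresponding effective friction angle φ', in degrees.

K_p = (1+sin φ)/(1−sin φ) ⇒ sin φ = (K_p − 1)/(K_p + 1) = 0.5690.
φ = arcsin(0.5690) = 34.68°.

34.7°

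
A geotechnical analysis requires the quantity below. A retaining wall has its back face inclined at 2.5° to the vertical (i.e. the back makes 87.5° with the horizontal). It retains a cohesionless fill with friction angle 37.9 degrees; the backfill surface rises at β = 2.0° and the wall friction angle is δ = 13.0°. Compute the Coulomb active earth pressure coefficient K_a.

0.243

K_a = sin²(α+φ) / [sin²α · sin(α−δ) · (1 + √{sin(φ+δ)sin(φ−β) / (sin(α−δ)sin(α+β))})²].
With α = 87.5°, φ = 37.9°, δ = 13.0°, β = 2.0°: K_a = 0.2427.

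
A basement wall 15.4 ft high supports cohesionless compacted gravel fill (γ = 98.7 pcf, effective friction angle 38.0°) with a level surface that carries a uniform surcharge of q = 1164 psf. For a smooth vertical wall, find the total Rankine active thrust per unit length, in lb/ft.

7050 lb/ft

K_a = tan²(45° − φ/2) = 0.2379.
Soil triangle: ½ K_a γ H² = 0.5×0.2379×98.7×15.4² = 2784 lb/ft.
Surcharge rectangle: K_a q H = 0.2379×1164×15.4 = 4264 lb/ft.
Total = 2784 + 4264 = 7048 lb/ft.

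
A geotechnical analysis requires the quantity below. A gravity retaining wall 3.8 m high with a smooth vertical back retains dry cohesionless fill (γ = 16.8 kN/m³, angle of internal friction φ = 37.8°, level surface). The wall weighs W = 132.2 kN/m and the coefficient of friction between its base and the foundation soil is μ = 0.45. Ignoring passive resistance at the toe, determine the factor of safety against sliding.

2.04

K_a = tan²(45° − 37.8°/2) = 0.2400.
P_a = ½K_aγH² = 0.5×0.2400×16.8×3.8² = 29.11 kN/m, acting at H/3 = 1.267 m above the base.
FS_sliding = μW / P_a = 0.45×132.2 / 29.11 = 2.044.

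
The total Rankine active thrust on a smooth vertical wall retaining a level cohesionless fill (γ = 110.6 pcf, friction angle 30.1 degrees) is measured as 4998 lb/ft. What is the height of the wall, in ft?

K_a = 0.3320. P_a = ½ K_a γ H² ⇒ H = √(2P_a/(K_a γ)).
H = √(2×4998/(0.3320×110.6)) = 16.50 ft.

16.5 ft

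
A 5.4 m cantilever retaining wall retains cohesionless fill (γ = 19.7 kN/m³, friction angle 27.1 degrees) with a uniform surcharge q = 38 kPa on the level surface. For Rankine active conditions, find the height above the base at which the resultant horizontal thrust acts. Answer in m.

K_a = 0.3741.
Triangular part P₁ = ½K_aγH² = 107.4 at H/3 = 1.800 m; rectangular part P₂ = K_a q H = 76.76 at H/2 = 2.700 m.
ȳ = (P₁·1.800 + P₂·2.700)/(P₁+P₂) = 2.175 m.

2.18 m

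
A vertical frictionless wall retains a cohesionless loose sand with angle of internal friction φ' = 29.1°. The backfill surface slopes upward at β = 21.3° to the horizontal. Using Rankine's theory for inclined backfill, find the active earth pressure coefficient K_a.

K_a = cos β · (cos β − √(cos²β − cos²φ)) / (cos β + √(cos²β − cos²φ)).
cos β = 0.9317, cos φ = 0.8738, √(cos²β − cos²φ) = 0.3234.
K_a = 0.9317 × (0.9317 − 0.3234)/(0.9317 + 0.3234) = 0.4516.

0.452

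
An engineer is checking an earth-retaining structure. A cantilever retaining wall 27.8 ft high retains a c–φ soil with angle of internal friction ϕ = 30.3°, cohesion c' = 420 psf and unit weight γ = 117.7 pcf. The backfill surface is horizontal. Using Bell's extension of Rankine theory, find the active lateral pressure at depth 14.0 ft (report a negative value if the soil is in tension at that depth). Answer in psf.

K_a = (1 − sin φ)/(1 + sin φ) = 0.3293.
σ_a = K_a γ z − 2c√K_a = 0.3293×117.7×14.0 − 2×420×0.5739 = 60.61 psf.

60.6 psf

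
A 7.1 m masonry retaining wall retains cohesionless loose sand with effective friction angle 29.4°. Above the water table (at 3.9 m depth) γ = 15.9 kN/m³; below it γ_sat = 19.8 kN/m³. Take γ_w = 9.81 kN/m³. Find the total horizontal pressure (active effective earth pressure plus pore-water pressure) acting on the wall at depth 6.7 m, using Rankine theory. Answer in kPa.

58.2 kPa

K_a = (1 − sin φ)/(1 + sin φ) = 0.3415.
γ' = 19.8 − 9.81 = 9.990 kN/m³.
Effective vertical stress at 6.7 m: σ'_v = 15.9×3.9 + 9.990×2.80 = 89.98 kPa.
σ'_h = K_a σ'_v = 0.3415 × 89.98 = 30.73 kPa; u = γ_w × 2.80 = 27.47 kPa.
Total σ_h = 30.73 + 27.47 = 58.19 kPa.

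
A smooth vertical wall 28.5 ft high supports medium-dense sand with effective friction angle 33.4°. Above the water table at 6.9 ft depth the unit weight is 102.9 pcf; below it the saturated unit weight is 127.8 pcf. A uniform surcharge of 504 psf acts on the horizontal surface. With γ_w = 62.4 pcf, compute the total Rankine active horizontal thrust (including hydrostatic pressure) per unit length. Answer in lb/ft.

K_a = tan²(45° − φ/2) = 0.2899.
γ' = 127.8 − 62.4 = 65.40 pcf. h₂ = H − d_w = 21.6 ft.
σ'_h: at surface K_a·q = 146.1; at WT K_a(q+γd_w) = 352.0; at base K_a(q+γd_w+γ'h₂) = 761.5 psf.
P₁ = ½(146.1+352.0)×6.9 = 1718; P₂ = ½(352.0+761.5)×21.6 = 12030; P_w = ½γ_w h₂² = 14560.
Total = 1718+12030+14560 = 28300 lb/ft.

28300 lb/ft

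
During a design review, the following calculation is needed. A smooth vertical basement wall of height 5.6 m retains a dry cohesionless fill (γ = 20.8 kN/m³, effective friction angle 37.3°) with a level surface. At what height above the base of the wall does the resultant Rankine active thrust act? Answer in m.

K_a = 0.2453.
The pressure distribution is triangular, so the resultant acts at H/3 above the base = 5.6/3 = 1.867 m.

1.87 m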